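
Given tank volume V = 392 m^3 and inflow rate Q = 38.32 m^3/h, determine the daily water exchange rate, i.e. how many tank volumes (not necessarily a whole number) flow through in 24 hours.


Daily flow volume = 38.32 m^3/h * 24 h = 919.68 m^3/day
Exchanges = daily flow / tank volume = 919.68 / 392 = 2.34612 exchanges/day

2.34612 exchanges/day


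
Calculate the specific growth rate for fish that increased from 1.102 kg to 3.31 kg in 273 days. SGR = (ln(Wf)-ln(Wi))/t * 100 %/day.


ln(W_f) = ln(3.31) = 1.1969482
ln(W_i) = ln(1.102) = 0.097126711
ln(W_f) - ln(W_i) = 1.1969482 - 0.097126711 = 1.0998215
SGR = 1.0998215 / 273 * 100 = 0.402865 %/day

0.402865 %/day


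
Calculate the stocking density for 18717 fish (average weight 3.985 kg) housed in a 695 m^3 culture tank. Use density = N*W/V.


Total biomass = 18717 fish * 3.985 kg = 74587.245 kg
Density = total biomass / volume = 74587.245 / 695 = 107.32 kg/m^3

107.32 kg/m^3


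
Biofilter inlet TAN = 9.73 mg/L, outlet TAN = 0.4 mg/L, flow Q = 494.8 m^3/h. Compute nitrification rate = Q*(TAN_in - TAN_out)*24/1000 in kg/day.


Concentration drop: TAN_in - TAN_out = 9.73 - 0.4 = 9.33 mg/L
Hourly TAN removed = Q * dTAN = 494.8 m^3/h * 9.33 mg/L = 4616.484 g/h  (m^3/h * mg/L = g/h)
Daily TAN removed = 4616.484 * 24 = 110795.616 g/day
Convert to kg/day: 110795.616 / 1000 = 110.795616 kg/day

110.795616 kg/day


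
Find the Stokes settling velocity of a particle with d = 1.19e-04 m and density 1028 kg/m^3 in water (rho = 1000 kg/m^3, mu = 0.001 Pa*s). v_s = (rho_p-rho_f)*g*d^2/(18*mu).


Density difference: rho_p - rho_f = 1028 - 1000 = 28 kg/m^3
d^2 = (1.19e-04)^2 = 1.4161e-08 m^2
Numerator = (rho_p - rho_f) * g * d^2 = 28 * 9.81 * 1.4161e-08 = 3.8897435e-06
Denominator = 18 * mu = 18 * 0.001 = 0.018
v_s = 3.8897435e-06 / 0.018 = 2.16097e-04 m/s
Check: Re = rho_f * v_s * d / mu = 1000 * 2.16097e-04 * 1.19e-04 / 0.001 = 0.0257 < 1, so Stokes' law applies.

2.16097e-04 m/s


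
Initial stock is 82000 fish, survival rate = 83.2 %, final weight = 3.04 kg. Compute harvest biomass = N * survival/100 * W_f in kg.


Survivors = 82000 * 83.2/100 = 68224 fish
Harvest biomass = survivors * W_f = 68224 * 3.04 = 207400.96 kg

207400.96 kg


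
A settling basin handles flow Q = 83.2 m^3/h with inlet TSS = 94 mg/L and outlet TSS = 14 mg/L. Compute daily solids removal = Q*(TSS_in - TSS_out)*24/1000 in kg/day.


Concentration drop: TSS_in - TSS_out = 94 - 14 = 80 mg/L
Hourly solids removed = Q * dTSS = 83.2 m^3/h * 80 mg/L = 6656 g/h  (m^3/h * mg/L = g/h)
Daily solids removed = 6656 * 24 = 159744 g/day
Convert g to kg: 159744 / 1000 = 159.744 kg/day

159.744 kg/day


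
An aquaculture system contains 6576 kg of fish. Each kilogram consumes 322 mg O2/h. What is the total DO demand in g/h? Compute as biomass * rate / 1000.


Total O2 consumption (mg/h) = 6576 kg * 322 mg/(kg*h) = 2117472 mg/h
Convert to g/h: 2117472 / 1000 = 2117.472 g/h

2117.472 g/h


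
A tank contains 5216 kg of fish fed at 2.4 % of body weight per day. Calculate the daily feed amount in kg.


Feeding rate fraction = 2.4% / 100 = 0.024
Daily feed = 5216 kg * 0.024 = 125.184 kg/day

125.184 kg/day


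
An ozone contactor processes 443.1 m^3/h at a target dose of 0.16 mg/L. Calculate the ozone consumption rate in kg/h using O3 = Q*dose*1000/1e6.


O3 demand (mg/h) = Q * dose * 1000 = 443.1 * 0.16 * 1000 = 70896 mg/h
Convert mg to kg: 70896 / 1e6 = 0.070896 kg/h

0.070896 kg/h


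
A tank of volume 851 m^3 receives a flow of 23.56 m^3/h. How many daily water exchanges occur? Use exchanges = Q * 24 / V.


Daily flow volume = 23.56 m^3/h * 24 h = 565.44 m^3/day
Exchanges = daily flow / tank volume = 565.44 / 851 = 0.664442 exchanges/day

0.664442 exchanges/day


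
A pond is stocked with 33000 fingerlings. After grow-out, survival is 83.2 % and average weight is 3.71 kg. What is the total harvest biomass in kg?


Survivors = 33000 * 83.2/100 = 27456 fish
Harvest biomass = survivors * W_f = 27456 * 3.71 = 101861.76 kg

101861.76 kg


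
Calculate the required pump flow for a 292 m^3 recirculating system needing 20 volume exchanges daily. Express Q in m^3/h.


Daily recirculation volume = 292 m^3 * 20 = 5840 m^3/day
Flow rate Q = daily volume / 24 h = 5840 / 24 = 243.333 m^3/h

243.333 m^3/h


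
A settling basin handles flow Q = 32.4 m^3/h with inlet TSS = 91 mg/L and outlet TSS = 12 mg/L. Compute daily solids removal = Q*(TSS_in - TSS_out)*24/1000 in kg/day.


Concentration drop: TSS_in - TSS_out = 91 - 12 = 79 mg/L
Hourly solids removed = Q * dTSS = 32.4 m^3/h * 79 mg/L = 2559.6 g/h  (m^3/h * mg/L = g/h)
Daily solids removed = 2559.6 * 24 = 61430.4 g/day
Convert g to kg: 61430.4 / 1000 = 61.4304 kg/day

61.4304 kg/day


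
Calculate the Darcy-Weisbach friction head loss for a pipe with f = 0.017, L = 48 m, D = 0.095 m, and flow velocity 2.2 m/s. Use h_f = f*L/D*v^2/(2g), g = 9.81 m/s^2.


v^2 = 2.2^2 = 4.84 m^2/s^2
L/D = 48/0.095 = 505.26316
h_f = f*(L/D)*v^2/(2g) = 0.017 * 505.26316 * 4.84 / 19.62 = 2.11891 m

2.11891 m


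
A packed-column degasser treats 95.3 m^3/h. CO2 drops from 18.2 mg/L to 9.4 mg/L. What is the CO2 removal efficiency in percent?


CO2_out / CO2_in = 9.4 / 18.2 = 0.51648352
Fraction remaining = 0.51648352
efficiency = (1 - 0.51648352) * 100 = 48.3516 %

48.3516 %


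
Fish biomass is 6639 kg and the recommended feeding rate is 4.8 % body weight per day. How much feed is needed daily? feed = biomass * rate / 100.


Feeding rate fraction = 4.8% / 100 = 0.048
Daily feed = 6639 kg * 0.048 = 318.672 kg/day

318.672 kg/day


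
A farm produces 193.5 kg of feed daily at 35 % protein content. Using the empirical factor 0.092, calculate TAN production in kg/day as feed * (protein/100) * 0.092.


Protein in feed = 193.5 * 35/100 = 67.725 kg/day
TAN = protein * 0.092 = 67.725 * 0.092 = 6.2307 kg/day

6.2307 kg/day


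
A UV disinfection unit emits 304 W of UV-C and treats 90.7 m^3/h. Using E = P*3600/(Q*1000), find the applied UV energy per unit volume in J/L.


Energy delivered per hour = 304 W * 3600 s = 1094400 J/h
Volume treated per hour = 90.7 m^3/h * 1000 = 90700 L/h
dose = 1094400 / 90700 = 12.0662 J/L

12.0662 J/L


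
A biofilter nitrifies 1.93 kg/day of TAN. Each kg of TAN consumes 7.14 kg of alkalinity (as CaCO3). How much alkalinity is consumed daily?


Alkalinity factor: 7.14 kg CaCO3 consumed per kg TAN nitrified
alk = 1.93 kg TAN * 7.14 = 13.7802 kg CaCO3/day

13.7802 kg CaCO3/day


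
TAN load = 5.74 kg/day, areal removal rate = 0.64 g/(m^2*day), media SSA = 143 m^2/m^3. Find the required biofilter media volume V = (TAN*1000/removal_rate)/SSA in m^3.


A = 5.74*1000 / 0.64 = 8968.75 m^2
V = 8968.75 / 143 = 62.7185

62.7185 m^3


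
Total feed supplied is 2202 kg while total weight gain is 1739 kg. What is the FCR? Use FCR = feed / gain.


FCR = feed consumed / weight gained
FCR = 2202 kg / 1739 kg = 1.26624

1.26624


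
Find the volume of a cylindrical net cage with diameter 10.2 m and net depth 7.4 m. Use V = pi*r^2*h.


r = d/2 = 10.2/2 = 5.1 m
Base area = pi*r^2 = pi*5.1^2 = 81.712825 m^2
Volume = 81.712825 * 7.4 = 604.675 m^3

604.675 m^3


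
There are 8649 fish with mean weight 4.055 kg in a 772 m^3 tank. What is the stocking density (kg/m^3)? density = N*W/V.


Total biomass = 8649 fish * 4.055 kg = 35071.695 kg
Density = total biomass / volume = 35071.695 / 772 = 45.4297 kg/m^3

45.4297 kg/m^3


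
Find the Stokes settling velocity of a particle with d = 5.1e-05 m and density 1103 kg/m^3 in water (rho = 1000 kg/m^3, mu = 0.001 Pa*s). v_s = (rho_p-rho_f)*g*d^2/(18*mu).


Density difference: rho_p - rho_f = 1103 - 1000 = 103 kg/m^3
d^2 = (5.1e-05)^2 = 2.601e-09 m^2
Numerator = (rho_p - rho_f) * g * d^2 = 103 * 9.81 * 2.601e-09 = 2.6281284e-06
Denominator = 18 * mu = 18 * 0.001 = 0.018
v_s = 2.6281284e-06 / 0.018 = 1.46007e-04 m/s
Check: Re = rho_f * v_s * d / mu = 1000 * 1.46007e-04 * 5.1e-05 / 0.001 = 0.00745 < 1, so Stokes' law applies.

1.46007e-04 m/s


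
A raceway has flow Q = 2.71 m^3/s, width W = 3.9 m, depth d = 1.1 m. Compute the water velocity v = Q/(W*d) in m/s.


Cross-sectional area = W * d = 3.9 * 1.1 = 4.29 m^2
Velocity = Q / A = 2.71 / 4.29 = 0.631702 m/s

0.631702 m/s


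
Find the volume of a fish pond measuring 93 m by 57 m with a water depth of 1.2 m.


Base area = L * W = 93 * 57 = 5301 m^2
Volume = area * depth = 5301 * 1.2 = 6361.2 m^3

6361.2 m^3


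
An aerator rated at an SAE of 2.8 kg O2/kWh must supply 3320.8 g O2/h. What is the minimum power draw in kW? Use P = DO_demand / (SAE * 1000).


SAE in g O2/kWh = 2.8 * 1000 = 2800 g/kWh
P = DO_demand / SAE_g = 3320.8 / 2800 = 1.186 kW

1.186 kW


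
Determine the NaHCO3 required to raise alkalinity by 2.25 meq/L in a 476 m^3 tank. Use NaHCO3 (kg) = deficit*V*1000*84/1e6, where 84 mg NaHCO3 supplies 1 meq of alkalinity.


Tank volume in L = 476 m^3 * 1000 = 476000 L
Total meq required = 2.25 meq/L * 476000 L = 1071000 meq
NaHCO3 mass = 1071000 meq * 84 mg/meq / 1e6 = 89.964 kg

89.964 kg


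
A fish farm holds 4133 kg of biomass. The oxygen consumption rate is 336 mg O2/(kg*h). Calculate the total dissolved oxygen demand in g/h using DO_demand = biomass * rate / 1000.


Total O2 consumption (mg/h) = 4133 kg * 336 mg/(kg*h) = 1388688 mg/h
Convert to g/h: 1388688 / 1000 = 1388.688 g/h

1388.688 g/h


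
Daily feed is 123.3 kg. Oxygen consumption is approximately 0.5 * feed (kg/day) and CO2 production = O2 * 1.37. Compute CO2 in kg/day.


O2 = 123.3 * 0.5 = 61.65
CO2 = 61.65 * 1.37 = 84.4605

84.4605 kg/day


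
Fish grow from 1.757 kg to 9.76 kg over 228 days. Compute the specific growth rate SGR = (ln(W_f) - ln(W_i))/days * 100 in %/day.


ln(W_f) = ln(9.76) = 2.2782924
ln(W_i) = ln(1.757) = 0.56360781
ln(W_f) - ln(W_i) = 2.2782924 - 0.56360781 = 1.7146846
SGR = 1.7146846 / 228 * 100 = 0.752055 %/day

0.752055 %/day


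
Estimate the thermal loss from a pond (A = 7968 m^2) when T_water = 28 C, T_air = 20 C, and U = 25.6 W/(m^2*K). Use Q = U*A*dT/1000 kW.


Temperature difference dT = 28 - 20 = 8 K
Heat loss (W) = U * A * dT = 25.6 * 7968 * 8 = 1631846.4 W
Convert to kW: 1631846.4 / 1000 = 1631.8464 kW

1631.8464 kW


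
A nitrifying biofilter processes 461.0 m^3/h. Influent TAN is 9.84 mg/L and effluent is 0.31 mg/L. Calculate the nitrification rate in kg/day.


Concentration drop: TAN_in - TAN_out = 9.84 - 0.31 = 9.53 mg/L
Hourly TAN removed = Q * dTAN = 461.0 m^3/h * 9.53 mg/L = 4393.33 g/h  (m^3/h * mg/L = g/h)
Daily TAN removed = 4393.33 * 24 = 105439.92 g/day
Convert to kg/day: 105439.92 / 1000 = 105.43992 kg/day

105.43992 kg/day


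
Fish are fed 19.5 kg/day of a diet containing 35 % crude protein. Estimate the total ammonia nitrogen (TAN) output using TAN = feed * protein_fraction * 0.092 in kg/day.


Protein in feed = 19.5 * 35/100 = 6.825 kg/day
TAN = protein * 0.092 = 6.825 * 0.092 = 0.6279 kg/day

0.6279 kg/day


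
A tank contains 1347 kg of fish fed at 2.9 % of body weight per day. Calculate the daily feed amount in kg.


Feeding rate fraction = 2.9% / 100 = 0.029
Daily feed = 1347 kg * 0.029 = 39.063 kg/day

39.063 kg/day


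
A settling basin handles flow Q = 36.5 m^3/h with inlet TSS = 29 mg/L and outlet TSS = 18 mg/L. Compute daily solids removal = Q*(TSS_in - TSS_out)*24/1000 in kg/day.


Concentration drop: TSS_in - TSS_out = 29 - 18 = 11 mg/L
Hourly solids removed = Q * dTSS = 36.5 m^3/h * 11 mg/L = 401.5 g/h  (m^3/h * mg/L = g/h)
Daily solids removed = 401.5 * 24 = 9636 g/day
Convert g to kg: 9636 / 1000 = 9.636 kg/day

9.636 kg/day


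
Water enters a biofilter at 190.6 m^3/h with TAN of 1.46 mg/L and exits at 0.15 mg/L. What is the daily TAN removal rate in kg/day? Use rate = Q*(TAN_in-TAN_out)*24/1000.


Concentration drop: TAN_in - TAN_out = 1.46 - 0.15 = 1.31 mg/L
Hourly TAN removed = Q * dTAN = 190.6 m^3/h * 1.31 mg/L = 249.686 g/h  (m^3/h * mg/L = g/h)
Daily TAN removed = 249.686 * 24 = 5992.464 g/day
Convert to kg/day: 5992.464 / 1000 = 5.992464 kg/day

5.992464 kg/day


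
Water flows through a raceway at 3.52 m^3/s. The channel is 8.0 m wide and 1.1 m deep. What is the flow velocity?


Cross-sectional area = W * d = 8.0 * 1.1 = 8.8 m^2
Velocity = Q / A = 3.52 / 8.8 = 0.4 m/s

0.4 m/s


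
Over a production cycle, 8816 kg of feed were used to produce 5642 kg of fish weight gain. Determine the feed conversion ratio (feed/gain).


FCR = feed consumed / weight gained
FCR = 8816 kg / 5642 kg = 1.56257

1.56257


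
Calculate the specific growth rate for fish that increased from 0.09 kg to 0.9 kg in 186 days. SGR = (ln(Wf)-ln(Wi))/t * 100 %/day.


ln(W_f) = ln(0.9) = -0.10536052
ln(W_i) = ln(0.09) = -2.4079456
ln(W_f) - ln(W_i) = -0.10536052 - -2.4079456 = 2.3025851
SGR = 2.3025851 / 186 * 100 = 1.23795 %/day

1.23795 %/day


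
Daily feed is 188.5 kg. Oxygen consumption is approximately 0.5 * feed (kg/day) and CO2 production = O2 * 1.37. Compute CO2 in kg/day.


O2 = 188.5 * 0.5 = 94.25
CO2 = 94.25 * 1.37 = 129.1225

129.1225 kg/day


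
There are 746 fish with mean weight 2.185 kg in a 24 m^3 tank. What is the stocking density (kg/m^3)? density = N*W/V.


Total biomass = 746 fish * 2.185 kg = 1630.01 kg
Density = total biomass / volume = 1630.01 / 24 = 67.9171 kg/m^3

67.9171 kg/m^3


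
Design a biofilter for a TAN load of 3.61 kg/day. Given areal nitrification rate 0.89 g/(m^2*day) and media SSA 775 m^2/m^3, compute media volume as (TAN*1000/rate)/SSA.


A = 3.61*1000 / 0.89 = 4056.1798 m^2
V = 4056.1798 / 775 = 5.23378

5.23378 m^3


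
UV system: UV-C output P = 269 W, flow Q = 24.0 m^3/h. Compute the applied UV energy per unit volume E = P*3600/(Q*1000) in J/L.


Energy delivered per hour = 269 W * 3600 s = 968400 J/h
Volume treated per hour = 24.0 m^3/h * 1000 = 24000 L/h
dose = 968400 / 24000 = 40.35 J/L

40.35 J/L


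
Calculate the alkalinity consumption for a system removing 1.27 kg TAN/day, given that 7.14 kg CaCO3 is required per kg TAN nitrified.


Alkalinity factor: 7.14 kg CaCO3 consumed per kg TAN nitrified
alk = 1.27 kg TAN * 7.14 = 9.0678 kg CaCO3/day

9.0678 kg CaCO3/day


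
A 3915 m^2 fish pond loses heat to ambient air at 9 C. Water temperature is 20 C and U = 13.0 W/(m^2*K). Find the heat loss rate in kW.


Temperature difference dT = 20 - 9 = 11 K
Heat loss (W) = U * A * dT = 13.0 * 3915 * 11 = 559845 W
Convert to kW: 559845 / 1000 = 559.845 kW

559.845 kW


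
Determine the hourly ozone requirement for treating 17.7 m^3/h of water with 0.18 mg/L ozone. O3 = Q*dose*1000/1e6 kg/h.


O3 demand (mg/h) = Q * dose * 1000 = 17.7 * 0.18 * 1000 = 3186 mg/h
Convert mg to kg: 3186 / 1e6 = 0.003186 kg/h

0.003186 kg/h


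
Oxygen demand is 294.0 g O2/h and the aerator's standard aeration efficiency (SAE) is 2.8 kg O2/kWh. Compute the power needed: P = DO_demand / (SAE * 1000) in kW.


SAE in g O2/kWh = 2.8 * 1000 = 2800 g/kWh
P = DO_demand / SAE_g = 294.0 / 2800 = 0.105 kW

0.105 kW


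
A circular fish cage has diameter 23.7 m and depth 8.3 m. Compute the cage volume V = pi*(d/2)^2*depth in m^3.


r = d/2 = 23.7/2 = 11.85 m
Base area = pi*r^2 = pi*11.85^2 = 441.15029 m^2
Volume = 441.15029 * 8.3 = 3661.55 m^3

3661.55 m^3


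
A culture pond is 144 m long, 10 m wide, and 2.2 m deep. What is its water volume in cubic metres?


Base area = L * W = 144 * 10 = 1440 m^2
Volume = area * depth = 1440 * 2.2 = 3168 m^3

3168 m^3


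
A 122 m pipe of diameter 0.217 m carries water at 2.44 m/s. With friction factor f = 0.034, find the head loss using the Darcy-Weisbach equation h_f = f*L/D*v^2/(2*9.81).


v^2 = 2.44^2 = 5.9536 m^2/s^2
L/D = 122/0.217 = 562.21198
h_f = f*(L/D)*v^2/(2g) = 0.034 * 562.21198 * 5.9536 / 19.62 = 5.80042 m

5.80042 m


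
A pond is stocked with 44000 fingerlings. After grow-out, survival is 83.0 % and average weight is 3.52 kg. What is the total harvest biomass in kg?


Survivors = 44000 * 83.0/100 = 36520 fish
Harvest biomass = survivors * W_f = 36520 * 3.52 = 128550.4 kg

128550.4 kg


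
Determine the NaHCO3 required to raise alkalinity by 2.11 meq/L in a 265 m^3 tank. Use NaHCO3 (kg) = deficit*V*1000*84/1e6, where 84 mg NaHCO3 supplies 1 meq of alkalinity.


Tank volume in L = 265 m^3 * 1000 = 265000 L
Total meq required = 2.11 meq/L * 265000 L = 559150 meq
NaHCO3 mass = 559150 meq * 84 mg/meq / 1e6 = 46.9686 kg

46.9686 kg


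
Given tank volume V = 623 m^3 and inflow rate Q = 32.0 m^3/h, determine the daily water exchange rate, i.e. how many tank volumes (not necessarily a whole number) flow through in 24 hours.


Daily flow volume = 32.0 m^3/h * 24 h = 768 m^3/day
Exchanges = daily flow / tank volume = 768 / 623 = 1.23274 exchanges/day

1.23274 exchanges/day


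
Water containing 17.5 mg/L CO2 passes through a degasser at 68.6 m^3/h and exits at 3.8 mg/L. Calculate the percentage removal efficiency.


CO2_out / CO2_in = 3.8 / 17.5 = 0.21714286
Fraction remaining = 0.21714286
efficiency = (1 - 0.21714286) * 100 = 78.2857 %

78.2857 %


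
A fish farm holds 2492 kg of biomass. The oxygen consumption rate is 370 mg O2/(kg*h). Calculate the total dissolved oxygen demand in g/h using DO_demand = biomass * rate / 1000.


Total O2 consumption (mg/h) = 2492 kg * 370 mg/(kg*h) = 922040 mg/h
Convert to g/h: 922040 / 1000 = 922.04 g/h

922.04 g/h


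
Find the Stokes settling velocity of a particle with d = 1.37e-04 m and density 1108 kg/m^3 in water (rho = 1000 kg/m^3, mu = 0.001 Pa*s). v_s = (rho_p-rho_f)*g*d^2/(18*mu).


Density difference: rho_p - rho_f = 1108 - 1000 = 108 kg/m^3
d^2 = (1.37e-04)^2 = 1.8769e-08 m^2
Numerator = (rho_p - rho_f) * g * d^2 = 108 * 9.81 * 1.8769e-08 = 1.988538e-05
Denominator = 18 * mu = 18 * 0.001 = 0.018
v_s = 1.988538e-05 / 0.018 = 0.00110474 m/s
Check: Re = rho_f * v_s * d / mu = 1000 * 0.00110474 * 1.37e-04 / 0.001 = 0.151 < 1, so Stokes' law applies.

0.00110474 m/s


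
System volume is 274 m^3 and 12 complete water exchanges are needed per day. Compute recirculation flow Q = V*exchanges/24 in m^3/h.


Daily recirculation volume = 274 m^3 * 12 = 3288 m^3/day
Flow rate Q = daily volume / 24 h = 3288 / 24 = 137 m^3/h

137 m^3/h


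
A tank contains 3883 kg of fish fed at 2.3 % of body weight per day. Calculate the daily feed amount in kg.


Feeding rate fraction = 2.3% / 100 = 0.023
Daily feed = 3883 kg * 0.023 = 89.309 kg/day

89.309 kg/day


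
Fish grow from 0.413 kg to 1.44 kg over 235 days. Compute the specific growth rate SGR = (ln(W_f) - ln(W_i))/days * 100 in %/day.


ln(W_f) = ln(1.44) = 0.36464311
ln(W_i) = ln(0.413) = -0.88430769
ln(W_f) - ln(W_i) = 0.36464311 - -0.88430769 = 1.2489508
SGR = 1.2489508 / 235 * 100 = 0.531468 %/day

0.531468 %/day


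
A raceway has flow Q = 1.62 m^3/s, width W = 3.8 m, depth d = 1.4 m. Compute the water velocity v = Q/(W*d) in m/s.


Cross-sectional area = W * d = 3.8 * 1.4 = 5.32 m^2
Velocity = Q / A = 1.62 / 5.32 = 0.304511 m/s

0.304511 m/s


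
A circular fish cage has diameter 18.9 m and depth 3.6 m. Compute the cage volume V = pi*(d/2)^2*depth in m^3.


r = d/2 = 18.9/2 = 9.45 m
Base area = pi*r^2 = pi*9.45^2 = 280.55208 m^2
Volume = 280.55208 * 3.6 = 1009.99 m^3

1009.99 m^3


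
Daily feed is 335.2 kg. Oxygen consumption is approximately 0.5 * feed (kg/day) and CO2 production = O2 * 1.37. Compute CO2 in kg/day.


O2 = 335.2 * 0.5 = 167.6
CO2 = 167.6 * 1.37 = 229.612

229.612 kg/day


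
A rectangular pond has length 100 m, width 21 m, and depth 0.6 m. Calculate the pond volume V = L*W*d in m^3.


Base area = L * W = 100 * 21 = 2100 m^2
Volume = area * depth = 2100 * 0.6 = 1260 m^3

1260 m^3


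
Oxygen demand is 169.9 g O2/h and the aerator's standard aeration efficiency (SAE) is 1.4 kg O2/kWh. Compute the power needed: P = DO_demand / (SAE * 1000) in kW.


SAE in g O2/kWh = 1.4 * 1000 = 1400 g/kWh
P = DO_demand / SAE_g = 169.9 / 1400 = 0.121357 kW

0.121357 kW


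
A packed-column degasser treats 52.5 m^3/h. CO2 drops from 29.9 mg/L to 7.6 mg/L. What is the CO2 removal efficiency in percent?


CO2_out / CO2_in = 7.6 / 29.9 = 0.2541806
Fraction remaining = 0.2541806
efficiency = (1 - 0.2541806) * 100 = 74.5819 %

74.5819 %


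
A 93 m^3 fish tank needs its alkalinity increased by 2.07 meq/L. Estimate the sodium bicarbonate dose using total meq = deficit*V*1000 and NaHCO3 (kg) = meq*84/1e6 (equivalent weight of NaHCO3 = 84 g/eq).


Tank volume in L = 93 m^3 * 1000 = 93000 L
Total meq required = 2.07 meq/L * 93000 L = 192510 meq
NaHCO3 mass = 192510 meq * 84 mg/meq / 1e6 = 16.1708 kg

16.1708 kg


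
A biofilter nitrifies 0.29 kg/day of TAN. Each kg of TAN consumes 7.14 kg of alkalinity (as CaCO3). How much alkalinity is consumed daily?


Alkalinity factor: 7.14 kg CaCO3 consumed per kg TAN nitrified
alk = 0.29 kg TAN * 7.14 = 2.0706 kg CaCO3/day

2.0706 kg CaCO3/day


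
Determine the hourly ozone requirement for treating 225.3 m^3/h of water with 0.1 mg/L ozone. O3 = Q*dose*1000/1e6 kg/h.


O3 demand (mg/h) = Q * dose * 1000 = 225.3 * 0.1 * 1000 = 22530 mg/h
Convert mg to kg: 22530 / 1e6 = 0.02253 kg/h

0.02253 kg/h


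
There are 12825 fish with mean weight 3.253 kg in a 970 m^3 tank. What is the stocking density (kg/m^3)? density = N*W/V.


Total biomass = 12825 fish * 3.253 kg = 41719.725 kg
Density = total biomass / volume = 41719.725 / 970 = 43.01 kg/m^3

43.01 kg/m^3


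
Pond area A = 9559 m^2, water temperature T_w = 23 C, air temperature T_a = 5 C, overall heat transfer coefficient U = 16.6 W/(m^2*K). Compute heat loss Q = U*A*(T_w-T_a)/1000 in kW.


Temperature difference dT = 23 - 5 = 18 K
Heat loss (W) = U * A * dT = 16.6 * 9559 * 18 = 2856229.2 W
Convert to kW: 2856229.2 / 1000 = 2856.2292 kW

2856.2292 kW


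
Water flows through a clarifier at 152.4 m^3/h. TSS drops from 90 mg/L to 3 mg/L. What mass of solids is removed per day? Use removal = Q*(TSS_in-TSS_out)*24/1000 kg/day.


Concentration drop: TSS_in - TSS_out = 90 - 3 = 87 mg/L
Hourly solids removed = Q * dTSS = 152.4 m^3/h * 87 mg/L = 13258.8 g/h  (m^3/h * mg/L = g/h)
Daily solids removed = 13258.8 * 24 = 318211.2 g/day
Convert g to kg: 318211.2 / 1000 = 318.2112 kg/day

318.2112 kg/day


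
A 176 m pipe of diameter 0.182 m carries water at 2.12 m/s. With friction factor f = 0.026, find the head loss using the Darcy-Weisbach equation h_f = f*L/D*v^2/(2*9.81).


v^2 = 2.12^2 = 4.4944 m^2/s^2
L/D = 176/0.182 = 967.03297
h_f = f*(L/D)*v^2/(2g) = 0.026 * 967.03297 * 4.4944 / 19.62 = 5.75953 m

5.75953 m


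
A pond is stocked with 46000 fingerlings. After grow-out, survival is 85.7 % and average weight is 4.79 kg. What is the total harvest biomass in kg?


Survivors = 46000 * 85.7/100 = 39422 fish
Harvest biomass = survivors * W_f = 39422 * 4.79 = 188831.38 kg

188831.38 kg


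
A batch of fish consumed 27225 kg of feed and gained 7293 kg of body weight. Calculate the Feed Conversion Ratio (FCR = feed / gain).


FCR = feed consumed / weight gained
FCR = 27225 kg / 7293 kg = 3.73303

3.73303


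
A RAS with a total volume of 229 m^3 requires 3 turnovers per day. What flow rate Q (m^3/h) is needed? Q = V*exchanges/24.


Daily recirculation volume = 229 m^3 * 3 = 687 m^3/day
Flow rate Q = daily volume / 24 h = 687 / 24 = 28.625 m^3/h

28.625 m^3/h


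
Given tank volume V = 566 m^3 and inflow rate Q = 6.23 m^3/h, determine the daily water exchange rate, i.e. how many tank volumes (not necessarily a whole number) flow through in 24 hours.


Daily flow volume = 6.23 m^3/h * 24 h = 149.52 m^3/day
Exchanges = daily flow / tank volume = 149.52 / 566 = 0.26417 exchanges/day

0.26417 exchanges/day


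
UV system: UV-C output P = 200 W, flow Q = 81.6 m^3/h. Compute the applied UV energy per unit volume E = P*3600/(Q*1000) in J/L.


Energy delivered per hour = 200 W * 3600 s = 720000 J/h
Volume treated per hour = 81.6 m^3/h * 1000 = 81600 L/h
dose = 720000 / 81600 = 8.82353 J/L

8.82353 J/L


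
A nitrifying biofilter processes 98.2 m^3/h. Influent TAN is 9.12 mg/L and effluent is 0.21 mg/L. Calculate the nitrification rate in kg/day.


Concentration drop: TAN_in - TAN_out = 9.12 - 0.21 = 8.91 mg/L
Hourly TAN removed = Q * dTAN = 98.2 m^3/h * 8.91 mg/L = 874.962 g/h  (m^3/h * mg/L = g/h)
Daily TAN removed = 874.962 * 24 = 20999.088 g/day
Convert to kg/day: 20999.088 / 1000 = 20.999088 kg/day

20.999088 kg/day


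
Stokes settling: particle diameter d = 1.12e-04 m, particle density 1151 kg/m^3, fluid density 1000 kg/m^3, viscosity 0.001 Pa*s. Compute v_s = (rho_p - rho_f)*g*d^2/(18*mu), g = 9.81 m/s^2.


Density difference: rho_p - rho_f = 1151 - 1000 = 151 kg/m^3
d^2 = (1.12e-04)^2 = 1.2544e-08 m^2
Numerator = (rho_p - rho_f) * g * d^2 = 151 * 9.81 * 1.2544e-08 = 1.8581553e-05
Denominator = 18 * mu = 18 * 0.001 = 0.018
v_s = 1.8581553e-05 / 0.018 = 0.00103231 m/s
Check: Re = rho_f * v_s * d / mu = 1000 * 0.00103231 * 1.12e-04 / 0.001 = 0.116 < 1, so Stokes' law applies.

0.00103231 m/s


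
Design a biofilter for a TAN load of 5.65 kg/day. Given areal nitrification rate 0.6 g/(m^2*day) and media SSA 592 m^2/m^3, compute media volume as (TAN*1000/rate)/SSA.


A = 5.65*1000 / 0.6 = 9416.6667 m^2
V = 9416.6667 / 592 = 15.9065

15.9065 m^3


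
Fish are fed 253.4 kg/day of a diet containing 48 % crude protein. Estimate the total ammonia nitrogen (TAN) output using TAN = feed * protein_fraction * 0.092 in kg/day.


Protein in feed = 253.4 * 48/100 = 121.632 kg/day
TAN = protein * 0.092 = 121.632 * 0.092 = 11.190144 kg/day

11.190144 kg/day


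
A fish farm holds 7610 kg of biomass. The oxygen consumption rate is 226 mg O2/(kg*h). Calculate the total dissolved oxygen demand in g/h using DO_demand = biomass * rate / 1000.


Total O2 consumption (mg/h) = 7610 kg * 226 mg/(kg*h) = 1719860 mg/h
Convert to g/h: 1719860 / 1000 = 1719.86 g/h

1719.86 g/h


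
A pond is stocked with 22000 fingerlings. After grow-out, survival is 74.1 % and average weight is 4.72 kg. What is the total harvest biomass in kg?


Survivors = 22000 * 74.1/100 = 16302 fish
Harvest biomass = survivors * W_f = 16302 * 4.72 = 76945.44 kg

76945.44 kg


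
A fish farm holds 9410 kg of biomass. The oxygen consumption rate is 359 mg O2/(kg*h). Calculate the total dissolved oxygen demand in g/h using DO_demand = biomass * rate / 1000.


Total O2 consumption (mg/h) = 9410 kg * 359 mg/(kg*h) = 3378190 mg/h
Convert to g/h: 3378190 / 1000 = 3378.19 g/h

3378.19 g/h


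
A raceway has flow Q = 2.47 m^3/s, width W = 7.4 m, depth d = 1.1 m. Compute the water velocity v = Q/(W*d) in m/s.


Cross-sectional area = W * d = 7.4 * 1.1 = 8.14 m^2
Velocity = Q / A = 2.47 / 8.14 = 0.30344 m/s

0.30344 m/s


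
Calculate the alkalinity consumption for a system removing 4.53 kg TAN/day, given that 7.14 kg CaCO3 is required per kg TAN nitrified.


Alkalinity factor: 7.14 kg CaCO3 consumed per kg TAN nitrified
alk = 4.53 kg TAN * 7.14 = 32.3442 kg CaCO3/day

32.3442 kg CaCO3/day


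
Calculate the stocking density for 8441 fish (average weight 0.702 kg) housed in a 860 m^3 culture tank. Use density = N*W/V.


Total biomass = 8441 fish * 0.702 kg = 5925.582 kg
Density = total biomass / volume = 5925.582 / 860 = 6.89021 kg/m^3

6.89021 kg/m^3


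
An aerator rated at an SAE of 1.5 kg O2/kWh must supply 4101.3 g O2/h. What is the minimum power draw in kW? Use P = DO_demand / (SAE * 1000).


SAE in g O2/kWh = 1.5 * 1000 = 1500 g/kWh
P = DO_demand / SAE_g = 4101.3 / 1500 = 2.7342 kW

2.7342 kW


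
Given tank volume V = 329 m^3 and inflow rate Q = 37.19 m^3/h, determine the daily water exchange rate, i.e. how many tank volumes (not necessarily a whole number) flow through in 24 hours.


Daily flow volume = 37.19 m^3/h * 24 h = 892.56 m^3/day
Exchanges = daily flow / tank volume = 892.56 / 329 = 2.71295 exchanges/day

2.71295 exchanges/day


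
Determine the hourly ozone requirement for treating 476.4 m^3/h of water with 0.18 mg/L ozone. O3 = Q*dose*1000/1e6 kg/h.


O3 demand (mg/h) = Q * dose * 1000 = 476.4 * 0.18 * 1000 = 85752 mg/h
Convert mg to kg: 85752 / 1e6 = 0.085752 kg/h

0.085752 kg/h


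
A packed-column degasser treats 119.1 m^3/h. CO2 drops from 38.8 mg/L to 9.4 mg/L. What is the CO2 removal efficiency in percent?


CO2_out / CO2_in = 9.4 / 38.8 = 0.24226804
Fraction remaining = 0.24226804
efficiency = (1 - 0.24226804) * 100 = 75.7732 %

75.7732 %


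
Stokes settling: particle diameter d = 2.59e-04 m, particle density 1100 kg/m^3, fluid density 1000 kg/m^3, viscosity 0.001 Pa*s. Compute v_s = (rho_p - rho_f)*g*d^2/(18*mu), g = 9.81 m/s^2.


Density difference: rho_p - rho_f = 1100 - 1000 = 100 kg/m^3
d^2 = (2.59e-04)^2 = 6.7081e-08 m^2
Numerator = (rho_p - rho_f) * g * d^2 = 100 * 9.81 * 6.7081e-08 = 6.5806461e-05
Denominator = 18 * mu = 18 * 0.001 = 0.018
v_s = 6.5806461e-05 / 0.018 = 0.00365591 m/s
Check: Re = rho_f * v_s * d / mu = 1000 * 0.00365591 * 2.59e-04 / 0.001 = 0.947 < 1, so Stokes' law applies.

0.00365591 m/s


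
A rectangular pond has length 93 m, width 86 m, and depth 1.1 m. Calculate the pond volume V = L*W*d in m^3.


Base area = L * W = 93 * 86 = 7998 m^2
Volume = area * depth = 7998 * 1.1 = 8797.8 m^3

8797.8 m^3


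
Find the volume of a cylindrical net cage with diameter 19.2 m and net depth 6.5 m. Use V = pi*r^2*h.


r = d/2 = 19.2/2 = 9.6 m
Base area = pi*r^2 = pi*9.6^2 = 289.52918 m^2
Volume = 289.52918 * 6.5 = 1881.94 m^3

1881.94 m^3


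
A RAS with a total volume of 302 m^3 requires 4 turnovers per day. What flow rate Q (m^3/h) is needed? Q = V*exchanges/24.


Daily recirculation volume = 302 m^3 * 4 = 1208 m^3/day
Flow rate Q = daily volume / 24 h = 1208 / 24 = 50.3333 m^3/h

50.3333 m^3/h


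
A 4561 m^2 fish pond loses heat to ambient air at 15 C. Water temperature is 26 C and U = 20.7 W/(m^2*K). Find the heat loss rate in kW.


Temperature difference dT = 26 - 15 = 11 K
Heat loss (W) = U * A * dT = 20.7 * 4561 * 11 = 1038539.7 W
Convert to kW: 1038539.7 / 1000 = 1038.5397 kW

1038.5397 kW


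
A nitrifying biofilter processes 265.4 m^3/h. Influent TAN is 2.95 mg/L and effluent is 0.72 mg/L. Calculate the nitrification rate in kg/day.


Concentration drop: TAN_in - TAN_out = 2.95 - 0.72 = 2.23 mg/L
Hourly TAN removed = Q * dTAN = 265.4 m^3/h * 2.23 mg/L = 591.842 g/h  (m^3/h * mg/L = g/h)
Daily TAN removed = 591.842 * 24 = 14204.208 g/day
Convert to kg/day: 14204.208 / 1000 = 14.204208 kg/day

14.204208 kg/day


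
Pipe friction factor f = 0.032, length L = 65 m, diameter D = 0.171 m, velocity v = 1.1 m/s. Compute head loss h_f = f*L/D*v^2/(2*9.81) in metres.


v^2 = 1.1^2 = 1.21 m^2/s^2
L/D = 65/0.171 = 380.11696
h_f = f*(L/D)*v^2/(2g) = 0.032 * 380.11696 * 1.21 / 19.62 = 0.750159 m

0.750159 m


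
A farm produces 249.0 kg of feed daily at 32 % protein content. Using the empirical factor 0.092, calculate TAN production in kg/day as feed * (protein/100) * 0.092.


Protein in feed = 249.0 * 32/100 = 79.68 kg/day
TAN = protein * 0.092 = 79.68 * 0.092 = 7.33056 kg/day

7.33056 kg/day


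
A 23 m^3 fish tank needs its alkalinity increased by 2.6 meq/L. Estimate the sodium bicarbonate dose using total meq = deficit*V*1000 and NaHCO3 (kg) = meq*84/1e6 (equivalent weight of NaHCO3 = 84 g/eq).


Tank volume in L = 23 m^3 * 1000 = 23000 L
Total meq required = 2.6 meq/L * 23000 L = 59800 meq
NaHCO3 mass = 59800 meq * 84 mg/meq / 1e6 = 5.0232 kg

5.0232 kg


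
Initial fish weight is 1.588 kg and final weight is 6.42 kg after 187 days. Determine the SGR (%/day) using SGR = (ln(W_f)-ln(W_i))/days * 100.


ln(W_f) = ln(6.42) = 1.8594181
ln(W_i) = ln(1.588) = 0.46247536
ln(W_f) - ln(W_i) = 1.8594181 - 0.46247536 = 1.3969427
SGR = 1.3969427 / 187 * 100 = 0.747028 %/day

0.747028 %/day


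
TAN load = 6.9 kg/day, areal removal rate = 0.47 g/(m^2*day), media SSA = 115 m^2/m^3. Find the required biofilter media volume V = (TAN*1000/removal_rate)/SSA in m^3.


A = 6.9*1000 / 0.47 = 14680.851 m^2
V = 14680.851 / 115 = 127.66

127.66 m^3


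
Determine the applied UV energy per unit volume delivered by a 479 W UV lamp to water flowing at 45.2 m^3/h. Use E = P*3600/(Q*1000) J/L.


Energy delivered per hour = 479 W * 3600 s = 1724400 J/h
Volume treated per hour = 45.2 m^3/h * 1000 = 45200 L/h
dose = 1724400 / 45200 = 38.1504 J/L

38.1504 J/L


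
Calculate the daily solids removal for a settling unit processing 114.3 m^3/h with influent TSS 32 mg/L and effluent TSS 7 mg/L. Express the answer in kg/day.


Concentration drop: TSS_in - TSS_out = 32 - 7 = 25 mg/L
Hourly solids removed = Q * dTSS = 114.3 m^3/h * 25 mg/L = 2857.5 g/h  (m^3/h * mg/L = g/h)
Daily solids removed = 2857.5 * 24 = 68580 g/day
Convert g to kg: 68580 / 1000 = 68.58 kg/day

68.58 kg/day


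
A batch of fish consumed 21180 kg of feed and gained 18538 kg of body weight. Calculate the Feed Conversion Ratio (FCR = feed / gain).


FCR = feed consumed / weight gained
FCR = 21180 kg / 18538 kg = 1.14252

1.14252


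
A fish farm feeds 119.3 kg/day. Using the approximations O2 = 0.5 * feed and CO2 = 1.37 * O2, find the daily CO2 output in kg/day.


O2 = 119.3 * 0.5 = 59.65
CO2 = 59.65 * 1.37 = 81.7205

81.7205 kg/day


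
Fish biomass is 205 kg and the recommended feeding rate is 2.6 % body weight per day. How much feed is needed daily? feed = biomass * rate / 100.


Feeding rate fraction = 2.6% / 100 = 0.026
Daily feed = 205 kg * 0.026 = 5.33 kg/day

5.33 kg/day


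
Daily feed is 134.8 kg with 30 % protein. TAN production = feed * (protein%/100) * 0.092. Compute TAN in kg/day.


Protein in feed = 134.8 * 30/100 = 40.44 kg/day
TAN = protein * 0.092 = 40.44 * 0.092 = 3.72048 kg/day

3.72048 kg/day


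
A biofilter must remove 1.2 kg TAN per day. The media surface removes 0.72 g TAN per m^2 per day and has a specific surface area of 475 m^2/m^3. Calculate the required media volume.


A = 1.2*1000 / 0.72 = 1666.6667 m^2
V = 1666.6667 / 475 = 3.50877

3.50877 m^3


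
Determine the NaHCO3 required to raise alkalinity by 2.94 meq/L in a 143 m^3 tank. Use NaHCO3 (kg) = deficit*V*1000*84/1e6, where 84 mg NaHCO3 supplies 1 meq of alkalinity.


Tank volume in L = 143 m^3 * 1000 = 143000 L
Total meq required = 2.94 meq/L * 143000 L = 420420 meq
NaHCO3 mass = 420420 meq * 84 mg/meq / 1e6 = 35.3153 kg

35.3153 kg


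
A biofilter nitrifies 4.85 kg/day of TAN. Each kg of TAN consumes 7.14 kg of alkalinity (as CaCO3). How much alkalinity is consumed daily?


Alkalinity factor: 7.14 kg CaCO3 consumed per kg TAN nitrified
alk = 4.85 kg TAN * 7.14 = 34.629 kg CaCO3/day

34.629 kg CaCO3/day


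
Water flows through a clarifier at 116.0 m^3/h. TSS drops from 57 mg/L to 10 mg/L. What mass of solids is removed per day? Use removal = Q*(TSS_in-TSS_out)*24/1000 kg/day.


Concentration drop: TSS_in - TSS_out = 57 - 10 = 47 mg/L
Hourly solids removed = Q * dTSS = 116.0 m^3/h * 47 mg/L = 5452 g/h  (m^3/h * mg/L = g/h)
Daily solids removed = 5452 * 24 = 130848 g/day
Convert g to kg: 130848 / 1000 = 130.848 kg/day

130.848 kg/day


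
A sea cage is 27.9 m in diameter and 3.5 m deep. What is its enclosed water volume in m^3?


r = d/2 = 27.9/2 = 13.95 m
Base area = pi*r^2 = pi*13.95^2 = 611.36178 m^2
Volume = 611.36178 * 3.5 = 2139.77 m^3

2139.77 m^3


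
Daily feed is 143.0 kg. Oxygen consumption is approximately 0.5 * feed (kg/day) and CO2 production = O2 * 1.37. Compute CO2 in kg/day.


O2 = 143.0 * 0.5 = 71.5
CO2 = 71.5 * 1.37 = 97.955

97.955 kg/day


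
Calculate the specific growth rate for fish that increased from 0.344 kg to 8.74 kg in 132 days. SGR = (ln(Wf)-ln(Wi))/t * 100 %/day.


ln(W_f) = ln(8.74) = 2.1679102
ln(W_i) = ln(0.344) = -1.0671136
ln(W_f) - ln(W_i) = 2.1679102 - -1.0671136 = 3.2350238
SGR = 3.2350238 / 132 * 100 = 2.45078 %/day

2.45078 %/day


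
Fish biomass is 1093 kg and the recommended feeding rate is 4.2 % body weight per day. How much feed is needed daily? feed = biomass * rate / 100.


Feeding rate fraction = 4.2% / 100 = 0.042
Daily feed = 1093 kg * 0.042 = 45.906 kg/day

45.906 kg/day


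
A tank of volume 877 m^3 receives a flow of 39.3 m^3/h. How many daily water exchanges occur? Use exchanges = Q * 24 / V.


Daily flow volume = 39.3 m^3/h * 24 h = 943.2 m^3/day
Exchanges = daily flow / tank volume = 943.2 / 877 = 1.07548 exchanges/day

1.07548 exchanges/day


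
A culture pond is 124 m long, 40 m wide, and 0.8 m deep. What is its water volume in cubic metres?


Base area = L * W = 124 * 40 = 4960 m^2
Volume = area * depth = 4960 * 0.8 = 3968 m^3

3968 m^3


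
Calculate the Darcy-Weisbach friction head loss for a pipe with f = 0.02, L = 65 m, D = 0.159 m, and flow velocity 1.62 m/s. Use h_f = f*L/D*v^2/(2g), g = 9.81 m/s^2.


v^2 = 1.62^2 = 2.6244 m^2/s^2
L/D = 65/0.159 = 408.80503
h_f = f*(L/D)*v^2/(2g) = 0.02 * 408.80503 * 2.6244 / 19.62 = 1.09365 m

1.09365 m


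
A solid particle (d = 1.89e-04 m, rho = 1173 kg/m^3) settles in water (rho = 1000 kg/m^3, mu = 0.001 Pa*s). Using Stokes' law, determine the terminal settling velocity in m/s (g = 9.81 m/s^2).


Density difference: rho_p - rho_f = 1173 - 1000 = 173 kg/m^3
d^2 = (1.89e-04)^2 = 3.5721e-08 m^2
Numerator = (rho_p - rho_f) * g * d^2 = 173 * 9.81 * 3.5721e-08 = 6.0623181e-05
Denominator = 18 * mu = 18 * 0.001 = 0.018
v_s = 6.0623181e-05 / 0.018 = 0.00336795 m/s
Check: Re = rho_f * v_s * d / mu = 1000 * 0.00336795 * 1.89e-04 / 0.001 = 0.637 < 1, so Stokes' law applies.

0.00336795 m/s


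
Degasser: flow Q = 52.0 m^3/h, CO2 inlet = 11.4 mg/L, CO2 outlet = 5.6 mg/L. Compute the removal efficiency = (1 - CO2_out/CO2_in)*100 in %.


CO2_out / CO2_in = 5.6 / 11.4 = 0.49122807
Fraction remaining = 0.49122807
efficiency = (1 - 0.49122807) * 100 = 50.8772 %

50.8772 %


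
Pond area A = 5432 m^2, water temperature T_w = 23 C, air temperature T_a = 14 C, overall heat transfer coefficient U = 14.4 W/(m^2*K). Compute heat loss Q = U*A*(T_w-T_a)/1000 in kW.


Temperature difference dT = 23 - 14 = 9 K
Heat loss (W) = U * A * dT = 14.4 * 5432 * 9 = 703987.2 W
Convert to kW: 703987.2 / 1000 = 703.9872 kW

703.9872 kW


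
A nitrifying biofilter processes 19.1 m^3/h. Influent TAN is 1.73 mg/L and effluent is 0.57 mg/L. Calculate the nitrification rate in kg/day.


Concentration drop: TAN_in - TAN_out = 1.73 - 0.57 = 1.16 mg/L
Hourly TAN removed = Q * dTAN = 19.1 m^3/h * 1.16 mg/L = 22.156 g/h  (m^3/h * mg/L = g/h)
Daily TAN removed = 22.156 * 24 = 531.744 g/day
Convert to kg/day: 531.744 / 1000 = 0.531744 kg/day

0.531744 kg/day


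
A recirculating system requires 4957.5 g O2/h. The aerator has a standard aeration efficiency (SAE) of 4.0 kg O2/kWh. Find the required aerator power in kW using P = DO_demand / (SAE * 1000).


SAE in g O2/kWh = 4.0 * 1000 = 4000 g/kWh
P = DO_demand / SAE_g = 4957.5 / 4000 = 1.23937 kW

1.23937 kW


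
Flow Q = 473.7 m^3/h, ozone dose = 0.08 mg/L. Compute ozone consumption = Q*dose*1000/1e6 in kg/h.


O3 demand (mg/h) = Q * dose * 1000 = 473.7 * 0.08 * 1000 = 37896 mg/h
Convert mg to kg: 37896 / 1e6 = 0.037896 kg/h

0.037896 kg/h


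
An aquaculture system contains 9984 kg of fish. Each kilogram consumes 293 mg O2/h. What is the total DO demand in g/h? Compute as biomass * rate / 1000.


Total O2 consumption (mg/h) = 9984 kg * 293 mg/(kg*h) = 2925312 mg/h
Convert to g/h: 2925312 / 1000 = 2925.312 g/h

2925.312 g/h


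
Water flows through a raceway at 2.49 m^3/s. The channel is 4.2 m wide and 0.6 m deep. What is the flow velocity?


Cross-sectional area = W * d = 4.2 * 0.6 = 2.52 m^2
Velocity = Q / A = 2.49 / 2.52 = 0.988095 m/s

0.988095 m/s


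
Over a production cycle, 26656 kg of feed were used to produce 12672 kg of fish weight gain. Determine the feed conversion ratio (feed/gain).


FCR = feed consumed / weight gained
FCR = 26656 kg / 12672 kg = 2.10354

2.10354
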